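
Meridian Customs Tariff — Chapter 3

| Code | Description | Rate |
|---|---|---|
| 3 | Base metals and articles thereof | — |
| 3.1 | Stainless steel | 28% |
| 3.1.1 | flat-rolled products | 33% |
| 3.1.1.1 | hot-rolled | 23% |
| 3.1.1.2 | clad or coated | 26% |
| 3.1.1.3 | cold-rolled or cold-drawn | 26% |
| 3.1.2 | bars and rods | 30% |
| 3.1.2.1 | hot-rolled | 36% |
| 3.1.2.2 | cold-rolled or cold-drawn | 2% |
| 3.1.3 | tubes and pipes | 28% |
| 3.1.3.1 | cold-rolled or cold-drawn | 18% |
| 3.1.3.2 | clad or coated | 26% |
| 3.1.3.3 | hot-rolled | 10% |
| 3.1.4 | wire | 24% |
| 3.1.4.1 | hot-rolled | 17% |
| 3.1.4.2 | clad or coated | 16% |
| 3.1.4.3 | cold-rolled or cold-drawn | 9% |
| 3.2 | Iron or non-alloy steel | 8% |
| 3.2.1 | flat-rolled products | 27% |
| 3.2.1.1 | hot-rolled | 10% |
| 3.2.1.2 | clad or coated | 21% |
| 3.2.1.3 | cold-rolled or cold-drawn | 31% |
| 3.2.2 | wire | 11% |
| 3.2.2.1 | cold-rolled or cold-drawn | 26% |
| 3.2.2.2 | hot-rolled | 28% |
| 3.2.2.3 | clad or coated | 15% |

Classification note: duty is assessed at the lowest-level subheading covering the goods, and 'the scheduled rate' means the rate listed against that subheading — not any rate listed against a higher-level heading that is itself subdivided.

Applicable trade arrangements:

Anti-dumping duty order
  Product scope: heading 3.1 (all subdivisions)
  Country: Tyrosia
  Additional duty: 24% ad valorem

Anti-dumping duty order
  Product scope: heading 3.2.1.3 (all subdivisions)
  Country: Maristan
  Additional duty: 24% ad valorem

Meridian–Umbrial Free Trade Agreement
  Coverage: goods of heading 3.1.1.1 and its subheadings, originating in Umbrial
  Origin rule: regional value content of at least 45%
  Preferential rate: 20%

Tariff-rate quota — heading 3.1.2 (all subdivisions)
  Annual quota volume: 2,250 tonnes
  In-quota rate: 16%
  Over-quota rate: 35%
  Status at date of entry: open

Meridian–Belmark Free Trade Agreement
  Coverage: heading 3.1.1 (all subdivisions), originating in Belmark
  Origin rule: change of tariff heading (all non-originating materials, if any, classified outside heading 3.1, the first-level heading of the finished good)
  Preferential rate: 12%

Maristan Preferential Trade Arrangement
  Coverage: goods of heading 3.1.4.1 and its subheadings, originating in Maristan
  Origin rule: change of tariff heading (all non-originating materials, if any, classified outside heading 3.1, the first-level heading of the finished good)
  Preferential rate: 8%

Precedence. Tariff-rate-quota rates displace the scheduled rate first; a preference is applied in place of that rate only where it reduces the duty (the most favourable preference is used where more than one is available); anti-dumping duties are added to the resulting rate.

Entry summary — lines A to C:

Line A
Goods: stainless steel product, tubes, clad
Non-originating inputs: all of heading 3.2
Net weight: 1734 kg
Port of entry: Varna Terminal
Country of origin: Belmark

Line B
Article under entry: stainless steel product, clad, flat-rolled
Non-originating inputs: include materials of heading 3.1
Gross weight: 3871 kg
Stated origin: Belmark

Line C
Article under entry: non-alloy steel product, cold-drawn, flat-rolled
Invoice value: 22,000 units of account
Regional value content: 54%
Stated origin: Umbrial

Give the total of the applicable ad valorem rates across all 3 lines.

Line A: stainless steel → 3.1; tubes → 3.1.3; clad → 3.1.3.2. Scheduled 26%. Belmark agreement on 3.1.1: 3.1.3.2 not covered. → 26%.
Line B: stainless steel → 3.1; flat-rolled → 3.1.1; clad → 3.1.1.2. Scheduled 26%. Belmark agreement on 3.1.1: CTH not met. → 26%.
Line C: non-alloy steel → 3.2; flat-rolled → 3.2.1; cold-drawn → 3.2.1.3. Scheduled 31%. Umbrial agreement on 3.1.1.1: 3.2.1.3 not covered. → 31%.
Sum: 26% + 26% + 31% = 83%.

83%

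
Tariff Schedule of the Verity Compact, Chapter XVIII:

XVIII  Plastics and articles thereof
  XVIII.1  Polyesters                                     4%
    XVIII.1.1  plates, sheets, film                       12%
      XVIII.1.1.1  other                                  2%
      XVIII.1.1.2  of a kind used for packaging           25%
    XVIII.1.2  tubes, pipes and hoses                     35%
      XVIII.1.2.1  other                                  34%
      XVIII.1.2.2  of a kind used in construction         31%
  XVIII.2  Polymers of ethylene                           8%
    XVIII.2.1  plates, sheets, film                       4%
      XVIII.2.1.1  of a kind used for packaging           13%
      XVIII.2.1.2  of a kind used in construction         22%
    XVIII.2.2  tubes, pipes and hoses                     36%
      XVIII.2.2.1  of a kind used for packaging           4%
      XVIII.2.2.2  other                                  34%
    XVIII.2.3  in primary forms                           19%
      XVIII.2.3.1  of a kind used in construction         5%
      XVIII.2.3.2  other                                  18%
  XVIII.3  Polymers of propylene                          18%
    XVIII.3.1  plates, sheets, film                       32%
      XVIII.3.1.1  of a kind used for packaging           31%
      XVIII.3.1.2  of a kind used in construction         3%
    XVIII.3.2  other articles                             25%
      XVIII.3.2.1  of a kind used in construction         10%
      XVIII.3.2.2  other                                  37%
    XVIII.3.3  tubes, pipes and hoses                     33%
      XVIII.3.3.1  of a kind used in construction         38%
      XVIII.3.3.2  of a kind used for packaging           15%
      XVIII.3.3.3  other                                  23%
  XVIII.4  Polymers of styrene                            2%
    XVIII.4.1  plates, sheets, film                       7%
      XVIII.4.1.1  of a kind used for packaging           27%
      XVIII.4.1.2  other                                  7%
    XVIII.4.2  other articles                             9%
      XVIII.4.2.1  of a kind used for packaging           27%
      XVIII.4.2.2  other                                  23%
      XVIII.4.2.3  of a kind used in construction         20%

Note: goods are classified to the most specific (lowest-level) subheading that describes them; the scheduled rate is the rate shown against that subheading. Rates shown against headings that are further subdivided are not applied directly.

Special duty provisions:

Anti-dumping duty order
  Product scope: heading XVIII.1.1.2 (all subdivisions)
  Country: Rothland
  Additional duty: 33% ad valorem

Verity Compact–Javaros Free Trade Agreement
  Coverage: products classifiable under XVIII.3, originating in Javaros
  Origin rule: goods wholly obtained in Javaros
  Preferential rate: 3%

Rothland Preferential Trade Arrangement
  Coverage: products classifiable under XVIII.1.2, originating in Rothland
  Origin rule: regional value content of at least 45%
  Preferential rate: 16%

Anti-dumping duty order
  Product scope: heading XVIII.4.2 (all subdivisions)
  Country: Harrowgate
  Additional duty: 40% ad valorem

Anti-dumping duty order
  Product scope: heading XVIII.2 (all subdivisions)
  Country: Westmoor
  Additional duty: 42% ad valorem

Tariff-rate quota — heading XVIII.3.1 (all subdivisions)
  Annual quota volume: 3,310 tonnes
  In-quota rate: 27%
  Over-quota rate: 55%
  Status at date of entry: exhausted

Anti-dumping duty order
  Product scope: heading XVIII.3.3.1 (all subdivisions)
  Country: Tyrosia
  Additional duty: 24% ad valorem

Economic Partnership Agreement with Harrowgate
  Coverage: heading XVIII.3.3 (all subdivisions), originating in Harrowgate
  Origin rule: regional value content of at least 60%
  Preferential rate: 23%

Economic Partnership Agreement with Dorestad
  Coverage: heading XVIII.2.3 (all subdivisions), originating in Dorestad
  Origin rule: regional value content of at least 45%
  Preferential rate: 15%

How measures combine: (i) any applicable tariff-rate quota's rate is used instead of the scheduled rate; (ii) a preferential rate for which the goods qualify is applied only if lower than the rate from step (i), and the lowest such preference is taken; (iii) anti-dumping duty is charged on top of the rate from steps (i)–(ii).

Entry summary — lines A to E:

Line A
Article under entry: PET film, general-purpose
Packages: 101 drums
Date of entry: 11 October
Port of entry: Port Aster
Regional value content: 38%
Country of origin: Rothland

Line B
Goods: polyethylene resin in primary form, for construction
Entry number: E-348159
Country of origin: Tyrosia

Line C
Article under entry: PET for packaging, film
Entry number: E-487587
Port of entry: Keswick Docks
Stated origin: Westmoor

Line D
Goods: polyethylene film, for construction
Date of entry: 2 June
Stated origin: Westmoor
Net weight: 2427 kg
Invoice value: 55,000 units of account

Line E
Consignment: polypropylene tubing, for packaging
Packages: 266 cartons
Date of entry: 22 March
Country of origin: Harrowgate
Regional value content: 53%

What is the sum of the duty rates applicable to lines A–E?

111%

Line A: PET → XVIII.1; film → XVIII.1.1; general-purpose → XVIII.1.1.1. Scheduled 2%. Rothland agreement on XVIII.1.2: XVIII.1.1.1 not covered. → 2%.
Line B: polyethylene → XVIII.2; resin in primary form → XVIII.2.3; for construction → XVIII.2.3.1. Scheduled 5%. No special measure applies. → 5%.
Line C: PET → XVIII.1; film → XVIII.1.1; for packaging → XVIII.1.1.2. Scheduled 25%. No special measure applies. → 25%.
Line D: polyethylene → XVIII.2; film → XVIII.2.1; for construction → XVIII.2.1.2. Scheduled 22%. anti-dumping (Westmoor, XVIII.2): +42%; total 22% + 42% = 64%. → 64%.
Line E: polypropylene → XVIII.3; tubing → XVIII.3.3; for packaging → XVIII.3.3.2. Scheduled 15%. Harrowgate agreement on XVIII.3.3: RVC < 60%. → 15%.
Sum: 2% + 5% + 25% + 64% + 15% = 111%.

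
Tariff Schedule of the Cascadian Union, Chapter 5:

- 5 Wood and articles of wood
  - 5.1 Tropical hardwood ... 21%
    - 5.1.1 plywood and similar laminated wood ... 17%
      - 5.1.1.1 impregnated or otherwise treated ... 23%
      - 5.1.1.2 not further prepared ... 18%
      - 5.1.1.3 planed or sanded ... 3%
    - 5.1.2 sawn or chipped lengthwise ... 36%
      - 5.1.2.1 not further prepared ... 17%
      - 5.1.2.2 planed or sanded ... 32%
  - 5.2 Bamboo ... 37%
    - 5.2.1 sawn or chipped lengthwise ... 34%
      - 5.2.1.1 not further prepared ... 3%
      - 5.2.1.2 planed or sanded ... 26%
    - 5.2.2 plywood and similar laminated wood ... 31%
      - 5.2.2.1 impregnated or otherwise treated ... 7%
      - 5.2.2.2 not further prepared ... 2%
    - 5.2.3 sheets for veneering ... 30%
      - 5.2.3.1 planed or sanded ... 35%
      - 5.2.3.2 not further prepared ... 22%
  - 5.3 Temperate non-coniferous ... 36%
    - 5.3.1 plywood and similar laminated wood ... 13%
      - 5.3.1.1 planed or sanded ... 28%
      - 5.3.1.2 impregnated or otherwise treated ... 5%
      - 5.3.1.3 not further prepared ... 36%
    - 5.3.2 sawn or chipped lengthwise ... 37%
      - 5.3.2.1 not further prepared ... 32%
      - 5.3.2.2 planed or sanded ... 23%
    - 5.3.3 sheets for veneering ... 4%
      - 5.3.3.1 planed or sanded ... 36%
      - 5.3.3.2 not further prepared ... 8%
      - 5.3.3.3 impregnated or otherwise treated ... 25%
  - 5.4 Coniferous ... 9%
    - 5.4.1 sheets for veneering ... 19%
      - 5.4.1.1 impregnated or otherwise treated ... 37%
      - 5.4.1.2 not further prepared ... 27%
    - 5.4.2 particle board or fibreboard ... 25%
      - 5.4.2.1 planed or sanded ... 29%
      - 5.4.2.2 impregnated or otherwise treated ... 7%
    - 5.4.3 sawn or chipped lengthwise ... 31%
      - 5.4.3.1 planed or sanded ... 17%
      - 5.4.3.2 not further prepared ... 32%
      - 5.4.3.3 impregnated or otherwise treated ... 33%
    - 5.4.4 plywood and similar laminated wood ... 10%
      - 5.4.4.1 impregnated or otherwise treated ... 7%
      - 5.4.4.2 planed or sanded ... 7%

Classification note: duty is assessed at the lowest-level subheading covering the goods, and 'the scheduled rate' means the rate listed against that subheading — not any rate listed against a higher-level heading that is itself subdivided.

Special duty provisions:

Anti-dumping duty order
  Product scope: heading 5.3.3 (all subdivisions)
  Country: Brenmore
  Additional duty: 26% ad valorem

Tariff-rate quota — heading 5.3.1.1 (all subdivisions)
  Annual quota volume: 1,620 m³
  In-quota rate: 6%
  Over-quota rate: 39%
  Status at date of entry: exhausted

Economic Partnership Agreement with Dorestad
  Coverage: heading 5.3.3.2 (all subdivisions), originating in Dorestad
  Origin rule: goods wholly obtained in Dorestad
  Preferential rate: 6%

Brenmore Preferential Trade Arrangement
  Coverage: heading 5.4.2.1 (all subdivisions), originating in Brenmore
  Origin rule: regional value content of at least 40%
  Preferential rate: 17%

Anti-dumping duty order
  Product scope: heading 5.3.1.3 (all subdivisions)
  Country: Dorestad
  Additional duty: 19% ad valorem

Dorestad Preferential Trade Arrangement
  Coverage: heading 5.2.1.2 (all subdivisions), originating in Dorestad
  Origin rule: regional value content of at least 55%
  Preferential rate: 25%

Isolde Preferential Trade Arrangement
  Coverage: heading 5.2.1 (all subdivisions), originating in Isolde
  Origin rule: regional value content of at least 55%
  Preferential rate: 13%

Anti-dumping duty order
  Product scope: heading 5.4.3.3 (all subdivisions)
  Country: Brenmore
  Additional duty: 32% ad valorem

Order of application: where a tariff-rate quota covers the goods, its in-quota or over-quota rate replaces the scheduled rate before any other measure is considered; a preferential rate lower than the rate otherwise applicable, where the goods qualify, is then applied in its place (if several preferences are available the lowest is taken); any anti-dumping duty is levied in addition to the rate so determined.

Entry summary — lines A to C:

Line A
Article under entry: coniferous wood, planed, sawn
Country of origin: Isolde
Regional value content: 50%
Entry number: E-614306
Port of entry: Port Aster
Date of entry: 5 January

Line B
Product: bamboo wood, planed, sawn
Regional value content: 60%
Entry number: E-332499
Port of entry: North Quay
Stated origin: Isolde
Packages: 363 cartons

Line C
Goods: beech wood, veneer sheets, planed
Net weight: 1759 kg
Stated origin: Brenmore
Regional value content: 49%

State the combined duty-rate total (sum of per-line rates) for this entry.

92%

Line A: coniferous → 5.4; sawn → 5.4.3; planed → 5.4.3.1. Scheduled 17%. Isolde agreement on 5.2.1: 5.4.3.1 not covered. → 17%.
Line B: bamboo → 5.2; sawn → 5.2.1; planed → 5.2.1.2. Scheduled 26%. Isolde agreement on 5.2.1: RVC ≥ 55% → 13% available; preferential 13%. → 13%.
Line C: beech → 5.3; veneer sheets → 5.3.3; planed → 5.3.3.1. Scheduled 36%. Brenmore agreement on 5.4.2.1: 5.3.3.1 not covered; anti-dumping (Brenmore, 5.3.3): +26%; total 36% + 26% = 62%. → 62%.
Sum: 17% + 13% + 62% = 92%.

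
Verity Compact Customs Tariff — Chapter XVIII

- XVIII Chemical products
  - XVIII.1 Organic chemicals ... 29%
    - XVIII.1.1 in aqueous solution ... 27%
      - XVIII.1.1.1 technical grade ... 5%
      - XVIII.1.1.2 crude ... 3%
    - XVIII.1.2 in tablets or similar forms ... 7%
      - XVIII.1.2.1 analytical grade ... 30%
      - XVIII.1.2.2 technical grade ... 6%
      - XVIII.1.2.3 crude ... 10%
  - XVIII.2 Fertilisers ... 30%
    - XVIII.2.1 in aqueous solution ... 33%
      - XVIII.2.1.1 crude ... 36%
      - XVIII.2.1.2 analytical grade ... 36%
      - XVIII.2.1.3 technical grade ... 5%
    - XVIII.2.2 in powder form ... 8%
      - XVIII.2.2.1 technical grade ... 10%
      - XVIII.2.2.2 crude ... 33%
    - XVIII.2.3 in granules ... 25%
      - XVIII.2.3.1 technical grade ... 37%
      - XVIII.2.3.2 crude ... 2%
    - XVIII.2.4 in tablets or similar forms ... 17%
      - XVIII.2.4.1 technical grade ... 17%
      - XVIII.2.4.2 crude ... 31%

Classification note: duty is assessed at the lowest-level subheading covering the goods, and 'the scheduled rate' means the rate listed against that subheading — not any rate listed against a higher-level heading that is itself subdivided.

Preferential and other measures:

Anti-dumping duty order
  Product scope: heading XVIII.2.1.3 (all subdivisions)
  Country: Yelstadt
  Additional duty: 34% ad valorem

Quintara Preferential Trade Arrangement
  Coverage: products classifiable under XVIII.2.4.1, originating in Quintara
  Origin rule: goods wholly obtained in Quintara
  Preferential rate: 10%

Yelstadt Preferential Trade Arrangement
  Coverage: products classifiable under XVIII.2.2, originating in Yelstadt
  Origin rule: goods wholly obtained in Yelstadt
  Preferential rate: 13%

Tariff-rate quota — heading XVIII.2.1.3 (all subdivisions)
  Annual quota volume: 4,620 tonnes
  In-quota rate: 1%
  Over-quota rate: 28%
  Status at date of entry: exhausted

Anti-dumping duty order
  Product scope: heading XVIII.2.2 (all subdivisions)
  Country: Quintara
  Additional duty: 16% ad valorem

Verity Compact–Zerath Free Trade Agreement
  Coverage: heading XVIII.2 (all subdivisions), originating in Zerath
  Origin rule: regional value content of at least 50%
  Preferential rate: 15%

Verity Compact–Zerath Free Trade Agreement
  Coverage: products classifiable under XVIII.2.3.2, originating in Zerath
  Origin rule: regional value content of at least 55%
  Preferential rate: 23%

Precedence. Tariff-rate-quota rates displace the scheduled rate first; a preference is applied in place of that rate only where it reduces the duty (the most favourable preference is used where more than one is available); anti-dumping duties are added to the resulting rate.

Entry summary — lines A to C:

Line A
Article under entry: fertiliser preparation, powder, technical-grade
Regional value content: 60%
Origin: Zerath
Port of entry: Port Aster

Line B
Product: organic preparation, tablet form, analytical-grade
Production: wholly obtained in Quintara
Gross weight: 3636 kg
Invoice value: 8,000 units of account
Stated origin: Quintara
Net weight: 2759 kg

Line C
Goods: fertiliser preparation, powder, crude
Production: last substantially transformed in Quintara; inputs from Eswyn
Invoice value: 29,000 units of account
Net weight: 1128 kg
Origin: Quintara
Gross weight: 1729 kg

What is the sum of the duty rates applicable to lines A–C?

89%

Line A: fertiliser → XVIII.2; powder → XVIII.2.2; technical-grade → XVIII.2.2.1. Scheduled 10%. Zerath agreement on XVIII.2: RVC ≥ 50% → 15% available; Zerath agreement on XVIII.2.3.2: XVIII.2.2.1 not covered; preference 15% not lower than 10% → no reduction. → 10%.
Line B: organic → XVIII.1; tablet form → XVIII.1.2; analytical-grade → XVIII.1.2.1. Scheduled 30%. Quintara agreement on XVIII.2.4.1: XVIII.1.2.1 not covered. → 30%.
Line C: fertiliser → XVIII.2; powder → XVIII.2.2; crude → XVIII.2.2.2. Scheduled 33%. Quintara agreement on XVIII.2.4.1: XVIII.2.2.2 not covered; anti-dumping (Quintara, XVIII.2.2): +16%; total 33% + 16% = 49%. → 49%.
Sum: 10% + 30% + 49% = 89%.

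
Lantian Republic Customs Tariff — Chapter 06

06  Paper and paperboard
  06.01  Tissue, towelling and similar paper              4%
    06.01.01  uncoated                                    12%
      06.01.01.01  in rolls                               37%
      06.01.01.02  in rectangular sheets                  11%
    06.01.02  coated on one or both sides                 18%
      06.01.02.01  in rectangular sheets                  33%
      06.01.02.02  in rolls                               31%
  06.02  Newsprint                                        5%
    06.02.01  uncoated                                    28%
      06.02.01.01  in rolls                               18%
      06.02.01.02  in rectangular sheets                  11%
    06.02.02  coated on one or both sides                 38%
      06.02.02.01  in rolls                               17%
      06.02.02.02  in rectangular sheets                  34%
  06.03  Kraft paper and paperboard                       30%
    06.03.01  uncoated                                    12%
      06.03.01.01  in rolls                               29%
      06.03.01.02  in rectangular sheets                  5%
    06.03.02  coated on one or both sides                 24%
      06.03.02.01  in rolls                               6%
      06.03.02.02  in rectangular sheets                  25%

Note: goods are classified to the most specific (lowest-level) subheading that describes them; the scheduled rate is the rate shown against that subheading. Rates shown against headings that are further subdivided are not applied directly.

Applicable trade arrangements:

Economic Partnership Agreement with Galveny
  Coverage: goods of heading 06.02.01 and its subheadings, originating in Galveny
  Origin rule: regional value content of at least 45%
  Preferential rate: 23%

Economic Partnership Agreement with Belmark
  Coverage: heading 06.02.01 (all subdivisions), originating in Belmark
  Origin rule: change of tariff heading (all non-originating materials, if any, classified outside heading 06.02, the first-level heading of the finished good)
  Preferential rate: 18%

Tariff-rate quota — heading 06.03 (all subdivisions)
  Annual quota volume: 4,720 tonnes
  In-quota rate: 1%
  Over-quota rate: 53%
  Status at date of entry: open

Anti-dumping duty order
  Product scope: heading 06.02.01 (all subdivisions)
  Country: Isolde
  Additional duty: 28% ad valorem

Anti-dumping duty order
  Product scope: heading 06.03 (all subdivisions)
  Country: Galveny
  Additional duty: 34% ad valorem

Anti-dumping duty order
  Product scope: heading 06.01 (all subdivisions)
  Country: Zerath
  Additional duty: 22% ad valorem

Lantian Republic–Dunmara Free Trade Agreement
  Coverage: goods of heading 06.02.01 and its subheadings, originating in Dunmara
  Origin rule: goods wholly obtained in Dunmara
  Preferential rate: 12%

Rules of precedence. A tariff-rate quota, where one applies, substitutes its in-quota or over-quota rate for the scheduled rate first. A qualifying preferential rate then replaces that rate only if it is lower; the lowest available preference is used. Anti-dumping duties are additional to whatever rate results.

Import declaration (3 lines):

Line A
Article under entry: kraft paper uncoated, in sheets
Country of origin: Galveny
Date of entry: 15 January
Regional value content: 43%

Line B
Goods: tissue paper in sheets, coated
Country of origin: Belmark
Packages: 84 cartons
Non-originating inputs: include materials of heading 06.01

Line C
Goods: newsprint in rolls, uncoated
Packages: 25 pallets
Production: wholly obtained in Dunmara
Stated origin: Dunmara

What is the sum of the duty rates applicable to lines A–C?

80%

Line A: kraft paper → 06.03; uncoated → 06.03.01; in sheets → 06.03.01.02. Scheduled 5%. quota on 06.03 open → in-quota 1%; Galveny agreement on 06.02.01: 06.03.01.02 not covered; anti-dumping (Galveny, 06.03): +34%; total 1% + 34% = 35%. → 35%.
Line B: tissue paper → 06.01; coated → 06.01.02; in sheets → 06.01.02.01. Scheduled 33%. Belmark agreement on 06.02.01: 06.01.02.01 not covered. → 33%.
Line C: newsprint → 06.02; uncoated → 06.02.01; in rolls → 06.02.01.01. Scheduled 18%. Dunmara agreement on 06.02.01: wholly obtained → 12% available; preferential 12%. → 12%.
Sum: 35% + 33% + 12% = 80%.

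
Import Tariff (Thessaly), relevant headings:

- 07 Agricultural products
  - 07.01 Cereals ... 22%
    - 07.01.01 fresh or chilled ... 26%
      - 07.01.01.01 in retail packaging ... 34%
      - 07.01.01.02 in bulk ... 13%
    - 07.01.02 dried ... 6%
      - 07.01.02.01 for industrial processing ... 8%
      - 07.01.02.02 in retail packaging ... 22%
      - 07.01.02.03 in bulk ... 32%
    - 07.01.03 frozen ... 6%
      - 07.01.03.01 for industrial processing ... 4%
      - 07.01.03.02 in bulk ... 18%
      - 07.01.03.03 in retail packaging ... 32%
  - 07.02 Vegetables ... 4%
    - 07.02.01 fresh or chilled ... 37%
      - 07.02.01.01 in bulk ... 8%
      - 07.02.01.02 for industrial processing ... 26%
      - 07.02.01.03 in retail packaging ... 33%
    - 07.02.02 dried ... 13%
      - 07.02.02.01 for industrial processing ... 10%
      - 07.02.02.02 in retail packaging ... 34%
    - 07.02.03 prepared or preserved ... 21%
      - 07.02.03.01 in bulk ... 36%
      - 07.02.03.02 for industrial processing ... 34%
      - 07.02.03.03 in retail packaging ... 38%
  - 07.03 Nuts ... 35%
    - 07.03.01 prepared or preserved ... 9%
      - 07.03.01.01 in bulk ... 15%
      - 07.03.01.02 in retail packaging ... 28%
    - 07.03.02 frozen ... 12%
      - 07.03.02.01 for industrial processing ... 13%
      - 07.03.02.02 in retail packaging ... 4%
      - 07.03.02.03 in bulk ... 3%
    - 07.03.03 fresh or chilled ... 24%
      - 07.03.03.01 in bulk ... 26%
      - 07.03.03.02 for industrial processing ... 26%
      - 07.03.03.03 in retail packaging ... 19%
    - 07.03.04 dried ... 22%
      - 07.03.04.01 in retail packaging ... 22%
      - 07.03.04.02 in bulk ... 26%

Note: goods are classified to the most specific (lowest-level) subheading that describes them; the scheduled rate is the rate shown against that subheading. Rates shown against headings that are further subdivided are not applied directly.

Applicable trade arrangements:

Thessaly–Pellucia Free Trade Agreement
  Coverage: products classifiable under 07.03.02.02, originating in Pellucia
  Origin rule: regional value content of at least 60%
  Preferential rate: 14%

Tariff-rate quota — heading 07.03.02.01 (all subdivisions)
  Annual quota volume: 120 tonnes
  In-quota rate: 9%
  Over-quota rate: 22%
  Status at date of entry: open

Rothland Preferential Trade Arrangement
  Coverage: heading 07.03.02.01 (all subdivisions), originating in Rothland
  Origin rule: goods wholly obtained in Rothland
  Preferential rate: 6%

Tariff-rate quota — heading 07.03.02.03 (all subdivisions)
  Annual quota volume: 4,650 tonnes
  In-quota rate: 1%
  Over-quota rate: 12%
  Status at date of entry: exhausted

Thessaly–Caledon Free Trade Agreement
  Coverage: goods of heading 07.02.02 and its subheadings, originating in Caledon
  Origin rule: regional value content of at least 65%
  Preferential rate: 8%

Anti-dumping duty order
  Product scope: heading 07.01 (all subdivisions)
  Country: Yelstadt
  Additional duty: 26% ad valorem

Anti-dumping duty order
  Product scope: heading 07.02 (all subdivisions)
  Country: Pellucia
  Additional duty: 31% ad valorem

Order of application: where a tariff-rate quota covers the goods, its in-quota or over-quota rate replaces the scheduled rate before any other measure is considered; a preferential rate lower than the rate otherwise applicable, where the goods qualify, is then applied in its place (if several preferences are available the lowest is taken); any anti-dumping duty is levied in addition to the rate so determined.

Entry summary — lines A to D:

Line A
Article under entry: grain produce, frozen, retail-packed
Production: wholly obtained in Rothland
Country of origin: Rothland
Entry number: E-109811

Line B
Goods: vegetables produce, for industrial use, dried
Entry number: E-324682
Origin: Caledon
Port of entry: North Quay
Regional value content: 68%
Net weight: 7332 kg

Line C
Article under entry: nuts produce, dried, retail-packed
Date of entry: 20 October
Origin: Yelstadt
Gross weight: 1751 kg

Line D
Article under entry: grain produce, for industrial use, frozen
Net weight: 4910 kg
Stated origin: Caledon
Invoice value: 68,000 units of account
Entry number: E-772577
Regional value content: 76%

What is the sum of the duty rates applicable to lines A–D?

Line A: grain → 07.01; frozen → 07.01.03; retail-packed → 07.01.03.03. Scheduled 32%. Rothland agreement on 07.03.02.01: 07.01.03.03 not covered. → 32%.
Line B: vegetables → 07.02; dried → 07.02.02; for industrial use → 07.02.02.01. Scheduled 10%. Caledon agreement on 07.02.02: RVC ≥ 65% → 8% available; preferential 8%. → 8%.
Line C: nuts → 07.03; dried → 07.03.04; retail-packed → 07.03.04.01. Scheduled 22%. No special measure applies. → 22%.
Line D: grain → 07.01; frozen → 07.01.03; for industrial use → 07.01.03.01. Scheduled 4%. Caledon agreement on 07.02.02: 07.01.03.01 not covered. → 4%.
Sum: 32% + 8% + 22% + 4% = 66%.

66%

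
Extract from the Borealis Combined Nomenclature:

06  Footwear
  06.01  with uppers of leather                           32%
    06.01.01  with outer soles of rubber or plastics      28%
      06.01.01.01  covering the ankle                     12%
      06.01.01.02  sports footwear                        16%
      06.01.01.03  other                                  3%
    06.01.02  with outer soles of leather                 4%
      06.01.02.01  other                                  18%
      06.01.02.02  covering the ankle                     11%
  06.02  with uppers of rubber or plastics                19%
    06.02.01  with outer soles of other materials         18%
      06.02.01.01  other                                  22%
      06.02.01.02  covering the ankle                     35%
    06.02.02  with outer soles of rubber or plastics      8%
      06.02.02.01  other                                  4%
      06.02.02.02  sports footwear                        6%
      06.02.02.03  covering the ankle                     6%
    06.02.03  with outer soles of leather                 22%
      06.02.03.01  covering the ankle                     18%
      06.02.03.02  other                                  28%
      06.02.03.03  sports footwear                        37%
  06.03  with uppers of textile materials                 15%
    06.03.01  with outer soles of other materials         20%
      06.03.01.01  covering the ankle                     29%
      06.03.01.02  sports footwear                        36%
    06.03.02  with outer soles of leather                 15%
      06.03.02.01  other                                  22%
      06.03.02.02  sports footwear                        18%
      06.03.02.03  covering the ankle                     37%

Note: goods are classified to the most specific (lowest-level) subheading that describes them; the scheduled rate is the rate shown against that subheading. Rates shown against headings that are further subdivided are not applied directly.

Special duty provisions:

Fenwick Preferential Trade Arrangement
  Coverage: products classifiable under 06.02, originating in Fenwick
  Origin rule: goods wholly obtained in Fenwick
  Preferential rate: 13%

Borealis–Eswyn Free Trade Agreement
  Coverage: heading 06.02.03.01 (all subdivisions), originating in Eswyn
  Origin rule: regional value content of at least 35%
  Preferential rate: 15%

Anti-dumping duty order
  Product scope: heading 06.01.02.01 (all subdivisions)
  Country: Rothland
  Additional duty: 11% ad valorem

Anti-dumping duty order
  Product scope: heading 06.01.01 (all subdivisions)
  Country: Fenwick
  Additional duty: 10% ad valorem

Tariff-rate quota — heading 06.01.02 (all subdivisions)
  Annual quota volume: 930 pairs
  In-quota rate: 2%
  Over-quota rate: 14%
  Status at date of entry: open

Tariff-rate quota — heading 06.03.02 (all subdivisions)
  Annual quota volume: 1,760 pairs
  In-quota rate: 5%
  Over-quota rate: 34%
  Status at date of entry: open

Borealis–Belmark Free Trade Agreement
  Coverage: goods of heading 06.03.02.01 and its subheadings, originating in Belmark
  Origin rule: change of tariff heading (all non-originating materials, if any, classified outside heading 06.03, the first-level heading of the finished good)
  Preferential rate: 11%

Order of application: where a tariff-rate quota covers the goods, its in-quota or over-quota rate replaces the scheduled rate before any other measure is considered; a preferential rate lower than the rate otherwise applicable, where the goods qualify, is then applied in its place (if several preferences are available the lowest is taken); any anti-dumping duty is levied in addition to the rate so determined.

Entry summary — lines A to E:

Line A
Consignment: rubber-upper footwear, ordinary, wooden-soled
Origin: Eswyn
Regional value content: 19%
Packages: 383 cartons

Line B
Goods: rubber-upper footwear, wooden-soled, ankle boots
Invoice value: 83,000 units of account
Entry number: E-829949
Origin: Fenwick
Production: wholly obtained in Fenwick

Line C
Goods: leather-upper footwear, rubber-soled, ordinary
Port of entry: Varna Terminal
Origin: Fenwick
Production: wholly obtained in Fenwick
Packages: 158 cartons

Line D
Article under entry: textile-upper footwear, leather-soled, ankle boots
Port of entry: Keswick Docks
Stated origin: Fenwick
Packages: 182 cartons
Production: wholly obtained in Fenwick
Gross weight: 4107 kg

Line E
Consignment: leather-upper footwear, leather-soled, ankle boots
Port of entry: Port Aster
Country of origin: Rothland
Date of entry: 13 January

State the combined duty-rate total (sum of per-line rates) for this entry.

55%

Line A: rubber-upper → 06.02; wooden-soled → 06.02.01; ordinary → 06.02.01.01. Scheduled 22%. Eswyn agreement on 06.02.03.01: 06.02.01.01 not covered. → 22%.
Line B: rubber-upper → 06.02; wooden-soled → 06.02.01; ankle boots → 06.02.01.02. Scheduled 35%. Fenwick agreement on 06.02: wholly obtained → 13% available; preferential 13%. → 13%.
Line C: leather-upper → 06.01; rubber-soled → 06.01.01; ordinary → 06.01.01.03. Scheduled 3%. Fenwick agreement on 06.02: 06.01.01.03 not covered; anti-dumping (Fenwick, 06.01.01): +10%; total 3% + 10% = 13%. → 13%.
Line D: textile-upper → 06.03; leather-soled → 06.03.02; ankle boots → 06.03.02.03. Scheduled 37%. quota on 06.03.02 open → in-quota 5%; Fenwick agreement on 06.02: 06.03.02.03 not covered. → 5%.
Line E: leather-upper → 06.01; leather-soled → 06.01.02; ankle boots → 06.01.02.02. Scheduled 11%. quota on 06.01.02 open → in-quota 2%. → 2%.
Sum: 22% + 13% + 13% + 5% + 2% = 55%.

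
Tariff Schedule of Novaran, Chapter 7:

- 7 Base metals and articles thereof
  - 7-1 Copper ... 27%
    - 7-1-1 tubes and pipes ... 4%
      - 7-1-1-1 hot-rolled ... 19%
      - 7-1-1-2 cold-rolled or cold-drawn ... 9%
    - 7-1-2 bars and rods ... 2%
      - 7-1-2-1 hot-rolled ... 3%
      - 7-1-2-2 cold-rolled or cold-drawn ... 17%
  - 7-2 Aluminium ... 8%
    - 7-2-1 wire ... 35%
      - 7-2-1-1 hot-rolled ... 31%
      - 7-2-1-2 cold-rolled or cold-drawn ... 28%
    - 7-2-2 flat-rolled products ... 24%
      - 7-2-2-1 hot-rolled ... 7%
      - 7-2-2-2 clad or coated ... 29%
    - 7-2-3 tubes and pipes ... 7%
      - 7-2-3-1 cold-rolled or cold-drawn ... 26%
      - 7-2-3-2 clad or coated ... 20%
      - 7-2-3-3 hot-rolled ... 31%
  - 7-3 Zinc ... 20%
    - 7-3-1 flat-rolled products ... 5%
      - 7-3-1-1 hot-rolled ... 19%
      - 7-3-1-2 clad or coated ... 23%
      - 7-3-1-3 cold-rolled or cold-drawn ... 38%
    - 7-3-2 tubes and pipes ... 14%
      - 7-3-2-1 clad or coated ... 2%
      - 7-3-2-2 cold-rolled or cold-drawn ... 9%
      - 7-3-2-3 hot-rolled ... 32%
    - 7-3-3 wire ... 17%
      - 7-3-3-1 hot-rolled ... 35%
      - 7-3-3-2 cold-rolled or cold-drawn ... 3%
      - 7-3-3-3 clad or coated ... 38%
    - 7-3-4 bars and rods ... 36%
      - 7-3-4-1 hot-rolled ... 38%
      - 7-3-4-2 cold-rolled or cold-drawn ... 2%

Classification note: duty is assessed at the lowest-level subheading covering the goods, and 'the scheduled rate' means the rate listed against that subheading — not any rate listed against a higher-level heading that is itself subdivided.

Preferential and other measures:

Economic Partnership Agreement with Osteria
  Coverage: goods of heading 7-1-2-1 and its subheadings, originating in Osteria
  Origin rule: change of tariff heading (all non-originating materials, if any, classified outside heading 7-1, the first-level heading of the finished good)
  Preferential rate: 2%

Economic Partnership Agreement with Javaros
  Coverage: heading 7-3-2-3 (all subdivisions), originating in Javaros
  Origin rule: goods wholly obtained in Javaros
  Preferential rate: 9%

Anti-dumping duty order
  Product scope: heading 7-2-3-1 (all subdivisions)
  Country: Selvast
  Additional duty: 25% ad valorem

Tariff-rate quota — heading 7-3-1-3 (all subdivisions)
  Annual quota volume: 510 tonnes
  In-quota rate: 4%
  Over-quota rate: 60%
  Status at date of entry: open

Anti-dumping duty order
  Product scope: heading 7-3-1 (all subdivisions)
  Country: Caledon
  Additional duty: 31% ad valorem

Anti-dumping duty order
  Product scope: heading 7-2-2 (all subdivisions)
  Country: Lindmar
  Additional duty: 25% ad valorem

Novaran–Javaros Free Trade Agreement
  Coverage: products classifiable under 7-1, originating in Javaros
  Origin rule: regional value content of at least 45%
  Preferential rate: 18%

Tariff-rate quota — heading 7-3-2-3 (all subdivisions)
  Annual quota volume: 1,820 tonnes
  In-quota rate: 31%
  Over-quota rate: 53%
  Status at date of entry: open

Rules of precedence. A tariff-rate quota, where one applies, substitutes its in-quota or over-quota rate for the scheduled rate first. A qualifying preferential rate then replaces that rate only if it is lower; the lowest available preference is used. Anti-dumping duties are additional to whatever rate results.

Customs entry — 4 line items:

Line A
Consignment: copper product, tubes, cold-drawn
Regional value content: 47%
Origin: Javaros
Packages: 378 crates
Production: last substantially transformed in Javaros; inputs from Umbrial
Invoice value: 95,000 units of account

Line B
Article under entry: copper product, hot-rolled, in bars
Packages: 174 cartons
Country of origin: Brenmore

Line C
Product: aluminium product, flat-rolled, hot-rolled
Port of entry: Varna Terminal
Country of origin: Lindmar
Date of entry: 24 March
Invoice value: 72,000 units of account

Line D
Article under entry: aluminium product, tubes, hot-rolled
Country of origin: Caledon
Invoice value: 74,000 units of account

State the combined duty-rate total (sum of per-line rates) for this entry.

75%

Line A: copper → 7-1; tubes → 7-1-1; cold-drawn → 7-1-1-2. Scheduled 9%. Javaros agreement on 7-3-2-3: 7-1-1-2 not covered; Javaros agreement on 7-1: RVC ≥ 45% → 18% available; preference 18% not lower than 9% → no reduction. → 9%.
Line B: copper → 7-1; in bars → 7-1-2; hot-rolled → 7-1-2-1. Scheduled 3%. No special measure applies. → 3%.
Line C: aluminium → 7-2; flat-rolled → 7-2-2; hot-rolled → 7-2-2-1. Scheduled 7%. anti-dumping (Lindmar, 7-2-2): +25%; total 7% + 25% = 32%. → 32%.
Line D: aluminium → 7-2; tubes → 7-2-3; hot-rolled → 7-2-3-3. Scheduled 31%. No special measure applies. → 31%.
Sum: 9% + 3% + 32% + 31% = 75%.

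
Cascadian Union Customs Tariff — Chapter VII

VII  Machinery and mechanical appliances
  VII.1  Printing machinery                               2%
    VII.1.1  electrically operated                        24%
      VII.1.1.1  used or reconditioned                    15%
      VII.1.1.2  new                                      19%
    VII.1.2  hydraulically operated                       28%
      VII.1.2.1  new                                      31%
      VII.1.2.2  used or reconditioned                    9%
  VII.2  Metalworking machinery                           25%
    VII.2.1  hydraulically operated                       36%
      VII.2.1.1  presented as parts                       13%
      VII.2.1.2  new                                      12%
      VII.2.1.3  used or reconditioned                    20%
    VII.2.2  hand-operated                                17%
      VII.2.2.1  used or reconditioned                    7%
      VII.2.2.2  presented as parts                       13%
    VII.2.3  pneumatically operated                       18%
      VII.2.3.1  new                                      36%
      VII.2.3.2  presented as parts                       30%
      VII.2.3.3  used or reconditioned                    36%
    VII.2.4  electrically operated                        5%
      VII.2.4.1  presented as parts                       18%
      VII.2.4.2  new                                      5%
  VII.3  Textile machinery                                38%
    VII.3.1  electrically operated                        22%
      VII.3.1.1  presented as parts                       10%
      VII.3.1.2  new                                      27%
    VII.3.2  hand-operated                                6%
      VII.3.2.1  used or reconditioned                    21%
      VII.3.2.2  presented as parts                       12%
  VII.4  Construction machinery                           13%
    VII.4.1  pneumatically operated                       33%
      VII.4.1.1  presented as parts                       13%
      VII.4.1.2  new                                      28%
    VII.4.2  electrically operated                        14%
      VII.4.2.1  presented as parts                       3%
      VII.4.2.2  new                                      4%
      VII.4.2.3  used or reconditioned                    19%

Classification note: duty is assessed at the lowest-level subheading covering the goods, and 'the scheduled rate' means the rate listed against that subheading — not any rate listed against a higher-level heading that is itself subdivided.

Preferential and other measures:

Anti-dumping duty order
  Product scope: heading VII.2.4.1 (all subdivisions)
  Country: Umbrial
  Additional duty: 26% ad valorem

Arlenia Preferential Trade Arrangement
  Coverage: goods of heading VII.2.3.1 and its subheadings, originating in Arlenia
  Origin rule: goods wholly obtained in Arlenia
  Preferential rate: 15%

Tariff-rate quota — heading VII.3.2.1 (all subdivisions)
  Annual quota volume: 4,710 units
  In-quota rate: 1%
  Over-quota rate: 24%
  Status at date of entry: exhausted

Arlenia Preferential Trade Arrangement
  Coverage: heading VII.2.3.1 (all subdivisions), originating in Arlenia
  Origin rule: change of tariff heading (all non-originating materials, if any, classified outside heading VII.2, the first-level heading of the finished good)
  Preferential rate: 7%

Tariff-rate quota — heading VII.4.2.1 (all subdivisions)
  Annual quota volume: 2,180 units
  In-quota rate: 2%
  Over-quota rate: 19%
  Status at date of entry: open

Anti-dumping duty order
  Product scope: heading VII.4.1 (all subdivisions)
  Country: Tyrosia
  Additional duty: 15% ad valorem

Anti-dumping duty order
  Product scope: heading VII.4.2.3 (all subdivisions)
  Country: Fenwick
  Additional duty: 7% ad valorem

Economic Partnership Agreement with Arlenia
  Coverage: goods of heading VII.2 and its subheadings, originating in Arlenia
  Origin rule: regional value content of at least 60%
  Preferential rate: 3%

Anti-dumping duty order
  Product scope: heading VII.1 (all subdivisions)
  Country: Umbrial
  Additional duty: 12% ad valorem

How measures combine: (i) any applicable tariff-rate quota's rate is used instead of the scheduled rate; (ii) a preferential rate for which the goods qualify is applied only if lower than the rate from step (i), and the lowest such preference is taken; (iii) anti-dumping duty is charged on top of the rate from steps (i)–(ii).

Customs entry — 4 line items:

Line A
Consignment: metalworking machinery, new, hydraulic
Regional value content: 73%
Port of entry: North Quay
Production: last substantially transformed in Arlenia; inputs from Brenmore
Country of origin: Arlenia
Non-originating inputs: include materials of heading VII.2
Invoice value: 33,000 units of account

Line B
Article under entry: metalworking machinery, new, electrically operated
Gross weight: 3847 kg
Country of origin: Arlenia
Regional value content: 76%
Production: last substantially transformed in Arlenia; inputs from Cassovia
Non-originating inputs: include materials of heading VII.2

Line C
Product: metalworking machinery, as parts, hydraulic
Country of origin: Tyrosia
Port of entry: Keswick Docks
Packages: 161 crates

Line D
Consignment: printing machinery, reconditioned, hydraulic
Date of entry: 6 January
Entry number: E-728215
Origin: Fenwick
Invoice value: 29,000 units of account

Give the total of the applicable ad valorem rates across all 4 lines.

Line A: metalworking → VII.2; hydraulic → VII.2.1; new → VII.2.1.2. Scheduled 12%. Arlenia agreement on VII.2.3.1: VII.2.1.2 not covered; Arlenia agreement on VII.2.3.1: VII.2.1.2 not covered; Arlenia agreement on VII.2: RVC ≥ 60% → 3% available; preferential 3%. → 3%.
Line B: metalworking → VII.2; electrically operated → VII.2.4; new → VII.2.4.2. Scheduled 5%. Arlenia agreement on VII.2.3.1: VII.2.4.2 not covered; Arlenia agreement on VII.2.3.1: VII.2.4.2 not covered; Arlenia agreement on VII.2: RVC ≥ 60% → 3% available; preferential 3%. → 3%.
Line C: metalworking → VII.2; hydraulic → VII.2.1; as parts → VII.2.1.1. Scheduled 13%. No special measure applies. → 13%.
Line D: printing → VII.1; hydraulic → VII.1.2; reconditioned → VII.1.2.2. Scheduled 9%. No special measure applies. → 9%.
Sum: 3% + 3% + 13% + 9% = 28%.

28%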